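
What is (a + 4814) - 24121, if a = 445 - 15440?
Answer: -34302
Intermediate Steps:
a = -14995
(a + 4814) - 24121 = (-14995 + 4814) - 24121 = -10181 - 24121 = -34302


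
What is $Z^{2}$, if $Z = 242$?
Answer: $58564$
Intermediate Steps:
$Z^{2} = 242^{2} = 58564$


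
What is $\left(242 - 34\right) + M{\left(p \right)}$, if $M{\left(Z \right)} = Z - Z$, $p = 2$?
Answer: $208$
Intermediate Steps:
$M{\left(Z \right)} = 0$
$\left(242 - 34\right) + M{\left(p \right)} = \left(242 - 34\right) + 0 = 208 + 0 = 208$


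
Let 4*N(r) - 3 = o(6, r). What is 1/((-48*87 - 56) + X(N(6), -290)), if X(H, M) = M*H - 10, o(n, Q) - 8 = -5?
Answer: -1/4677 ≈ -0.00021381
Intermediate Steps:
o(n, Q) = 3 (o(n, Q) = 8 - 5 = 3)
N(r) = 3/2 (N(r) = ¾ + (¼)*3 = ¾ + ¾ = 3/2)
X(H, M) = -10 + H*M (X(H, M) = H*M - 10 = -10 + H*M)
1/((-48*87 - 56) + X(N(6), -290)) = 1/((-48*87 - 56) + (-10 + (3/2)*(-290))) = 1/((-4176 - 56) + (-10 - 435)) = 1/(-4232 - 445) = 1/(-4677) = -1/4677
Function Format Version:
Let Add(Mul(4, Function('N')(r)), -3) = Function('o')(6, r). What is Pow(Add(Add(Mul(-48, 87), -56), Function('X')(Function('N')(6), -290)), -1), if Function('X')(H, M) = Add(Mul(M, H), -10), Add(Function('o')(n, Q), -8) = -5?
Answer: Rational(-1, 4677) ≈ -0.00021381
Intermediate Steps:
Function('o')(n, Q) = 3 (Function('o')(n, Q) = Add(8, -5) = 3)
Function('N')(r) = Rational(3, 2) (Function('N')(r) = Add(Rational(3, 4), Mul(Rational(1, 4), 3)) = Add(Rational(3, 4), Rational(3, 4)) = Rational(3, 2))
Function('X')(H, M) = Add(-10, Mul(H, M)) (Function('X')(H, M) = Add(Mul(H, M), -10) = Add(-10, Mul(H, M)))
Pow(Add(Add(Mul(-48, 87), -56), Function('X')(Function('N')(6), -290)), -1) = Pow(Add(Add(Mul(-48, 87), -56), Add(-10, Mul(Rational(3, 2), -290))), -1) = Pow(Add(Add(-4176, -56), Add(-10, -435)), -1) = Pow(Add(-4232, -445), -1) = Pow(-4677, -1) = Rational(-1, 4677)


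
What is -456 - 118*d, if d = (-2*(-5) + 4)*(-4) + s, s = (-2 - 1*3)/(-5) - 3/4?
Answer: 12245/2 ≈ 6122.5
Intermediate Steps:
s = ¼ (s = (-2 - 3)*(-⅕) - 3*¼ = -5*(-⅕) - ¾ = 1 - ¾ = ¼ ≈ 0.25000)
d = -223/4 (d = (-2*(-5) + 4)*(-4) + ¼ = (10 + 4)*(-4) + ¼ = 14*(-4) + ¼ = -56 + ¼ = -223/4 ≈ -55.750)
-456 - 118*d = -456 - 118*(-223/4) = -456 + 13157/2 = 12245/2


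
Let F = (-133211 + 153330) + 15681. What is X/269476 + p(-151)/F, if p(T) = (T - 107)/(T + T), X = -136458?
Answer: -184407473499/364183340200 ≈ -0.50636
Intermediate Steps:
F = 35800 (F = 20119 + 15681 = 35800)
p(T) = (-107 + T)/(2*T) (p(T) = (-107 + T)/((2*T)) = (-107 + T)*(1/(2*T)) = (-107 + T)/(2*T))
X/269476 + p(-151)/F = -136458/269476 + ((1/2)*(-107 - 151)/(-151))/35800 = -136458*1/269476 + ((1/2)*(-1/151)*(-258))*(1/35800) = -68229/134738 + (129/151)*(1/35800) = -68229/134738 + 129/5405800 = -184407473499/364183340200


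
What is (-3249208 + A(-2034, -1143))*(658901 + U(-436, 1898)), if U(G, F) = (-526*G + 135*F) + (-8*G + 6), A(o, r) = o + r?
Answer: -3733611136985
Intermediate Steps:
U(G, F) = 6 - 534*G + 135*F (U(G, F) = (-526*G + 135*F) + (6 - 8*G) = 6 - 534*G + 135*F)
(-3249208 + A(-2034, -1143))*(658901 + U(-436, 1898)) = (-3249208 + (-2034 - 1143))*(658901 + (6 - 534*(-436) + 135*1898)) = (-3249208 - 3177)*(658901 + (6 + 232824 + 256230)) = -3252385*(658901 + 489060) = -3252385*1147961 = -3733611136985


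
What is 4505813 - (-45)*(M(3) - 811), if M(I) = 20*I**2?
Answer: 4477418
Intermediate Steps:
4505813 - (-45)*(M(3) - 811) = 4505813 - (-45)*(20*3**2 - 811) = 4505813 - (-45)*(20*9 - 811) = 4505813 - (-45)*(180 - 811) = 4505813 - (-45)*(-631) = 4505813 - 1*28395 = 4505813 - 28395 = 4477418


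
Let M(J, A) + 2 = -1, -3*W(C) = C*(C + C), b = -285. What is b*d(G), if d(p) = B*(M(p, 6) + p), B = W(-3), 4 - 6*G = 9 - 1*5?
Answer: -5130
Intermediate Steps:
G = 0 (G = ⅔ - (9 - 1*5)/6 = ⅔ - (9 - 5)/6 = ⅔ - ⅙*4 = ⅔ - ⅔ = 0)
W(C) = -2*C²/3 (W(C) = -C*(C + C)/3 = -C*2*C/3 = -2*C²/3)
M(J, A) = -3 (M(J, A) = -2 - 1 = -3)
B = -6 (B = -⅔*(-3)² = -⅔*9 = -6)
d(p) = 18 - 6*p (d(p) = -6*(-3 + p) = 18 - 6*p)
b*d(G) = -285*(18 - 6*0) = -285*(18 + 0) = -285*18 = -5130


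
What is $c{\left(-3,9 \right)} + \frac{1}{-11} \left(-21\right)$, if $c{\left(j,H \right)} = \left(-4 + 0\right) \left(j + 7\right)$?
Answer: $- \frac{155}{11} \approx -14.091$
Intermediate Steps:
$c{\left(j,H \right)} = -28 - 4 j$ ($c{\left(j,H \right)} = - 4 \left(7 + j\right) = -28 - 4 j$)
$c{\left(-3,9 \right)} + \frac{1}{-11} \left(-21\right) = \left(-28 - -12\right) + \frac{1}{-11} \left(-21\right) = \left(-28 + 12\right) - - \frac{21}{11} = -16 + \frac{21}{11} = - \frac{155}{11}$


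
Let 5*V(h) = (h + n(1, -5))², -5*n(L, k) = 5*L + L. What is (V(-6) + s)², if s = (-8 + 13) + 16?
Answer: 15374241/15625 ≈ 983.95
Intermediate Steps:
n(L, k) = -6*L/5 (n(L, k) = -(5*L + L)/5 = -6*L/5)
s = 21 (s = 5 + 16 = 21)
V(h) = (-6/5 + h)²/5 (V(h) = (h - 6/5*1)²/5 = (h - 6/5)²/5 = (-6/5 + h)²/5)
(V(-6) + s)² = ((-6 + 5*(-6))²/125 + 21)² = ((-6 - 30)²/125 + 21)² = ((1/125)*(-36)² + 21)² = ((1/125)*1296 + 21)² = (1296/125 + 21)² = (3921/125)² = 15374241/15625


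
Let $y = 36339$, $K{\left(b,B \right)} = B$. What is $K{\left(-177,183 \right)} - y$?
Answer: $-36156$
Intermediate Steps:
$K{\left(-177,183 \right)} - y = 183 - 36339 = -36156$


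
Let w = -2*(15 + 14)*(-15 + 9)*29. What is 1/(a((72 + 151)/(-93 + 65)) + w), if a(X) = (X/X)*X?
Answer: 28/282353 ≈ 9.9167e-5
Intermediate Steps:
w = 10092 (w = -58*(-6)*29 = -2*(-174)*29 = 348*29 = 10092)
a(X) = X (a(X) = 1*X = X)
1/(a((72 + 151)/(-93 + 65)) + w) = 1/((72 + 151)/(-93 + 65) + 10092) = 1/(223/(-28) + 10092) = 1/(223*(-1/28) + 10092) = 1/(-223/28 + 10092) = 1/(282353/28) = 28/282353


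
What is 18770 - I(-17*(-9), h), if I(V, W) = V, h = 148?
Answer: 18617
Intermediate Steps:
18770 - I(-17*(-9), h) = 18770 - (-17)*(-9) = 18770 - 1*153 = 18770 - 153 = 18617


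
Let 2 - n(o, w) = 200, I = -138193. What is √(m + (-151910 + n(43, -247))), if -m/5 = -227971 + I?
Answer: 2*√419678 ≈ 1295.7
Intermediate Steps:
n(o, w) = -198 (n(o, w) = 2 - 1*200 = 2 - 200 = -198)
m = 1830820 (m = -5*(-227971 - 138193) = -5*(-366164) = 1830820)
√(m + (-151910 + n(43, -247))) = √(1830820 + (-151910 - 198)) = √(1830820 - 152108) = √1678712 = 2*√419678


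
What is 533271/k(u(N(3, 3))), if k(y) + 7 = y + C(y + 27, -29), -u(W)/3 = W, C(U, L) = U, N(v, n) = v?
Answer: 533271/2 ≈ 2.6664e+5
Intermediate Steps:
u(W) = -3*W
k(y) = 20 + 2*y (k(y) = -7 + (y + (y + 27)) = -7 + (y + (27 + y)) = -7 + (27 + 2*y) = 20 + 2*y)
533271/k(u(N(3, 3))) = 533271/(20 + 2*(-3*3)) = 533271/(20 + 2*(-9)) = 533271/(20 - 18) = 533271/2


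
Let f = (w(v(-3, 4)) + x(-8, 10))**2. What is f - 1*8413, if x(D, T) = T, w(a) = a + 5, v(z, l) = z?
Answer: -8269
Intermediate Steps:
w(a) = 5 + a
f = 144 (f = ((5 - 3) + 10)**2 = (2 + 10)**2 = 12**2 = 144)
f - 1*8413 = 144 - 1*8413 = 144 - 8413 = -8269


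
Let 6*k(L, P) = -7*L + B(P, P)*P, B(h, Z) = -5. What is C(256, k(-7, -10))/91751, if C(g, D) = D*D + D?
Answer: 105/33364 ≈ 0.0031471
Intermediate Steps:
k(L, P) = -7*L/6 - 5*P/6 (k(L, P) = (-7*L - 5*P)/6 = -7*L/6 - 5*P/6)
C(g, D) = D + D**2 (C(g, D) = D**2 + D = D + D**2)
C(256, k(-7, -10))/91751 = ((-7/6*(-7) - 5/6*(-10))*(1 + (-7/6*(-7) - 5/6*(-10))))/91751 = ((49/6 + 25/3)*(1 + (49/6 + 25/3)))*(1/91751) = (33*(1 + 33/2)/2)*(1/91751) = ((33/2)*(35/2))*(1/91751) = (1155/4)*(1/91751) = 105/33364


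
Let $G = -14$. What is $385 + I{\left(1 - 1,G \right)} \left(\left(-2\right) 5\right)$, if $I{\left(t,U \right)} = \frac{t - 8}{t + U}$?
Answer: $\frac{2655}{7} \approx 379.29$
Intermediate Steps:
$I{\left(t,U \right)} = \frac{-8 + t}{U + t}$
$385 + I{\left(1 - 1,G \right)} \left(\left(-2\right) 5\right) = 385 + \frac{-8 + \left(1 - 1\right)}{-14 + \left(1 - 1\right)} \left(\left(-2\right) 5\right) = 385 + \frac{-8 + 0}{-14 + 0} \left(-10\right) = 385 + \frac{1}{-14} \left(-8\right) \left(-10\right) = 385 + \left(- \frac{1}{14}\right) \left(-8\right) \left(-10\right) = 385 + \frac{4}{7} \left(-10\right) = 385 - \frac{40}{7} = \frac{2655}{7}$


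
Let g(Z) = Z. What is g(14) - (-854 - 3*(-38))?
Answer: 754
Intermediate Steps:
g(14) - (-854 - 3*(-38)) = 14 - (-854 - 3*(-38)) = 14 - (-854 + 114) = 14 - 1*(-740) = 14 + 740 = 754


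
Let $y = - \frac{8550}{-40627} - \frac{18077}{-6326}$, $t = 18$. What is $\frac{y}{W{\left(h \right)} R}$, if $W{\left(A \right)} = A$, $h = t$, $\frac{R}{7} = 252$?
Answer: $\frac{788501579}{8160467276304} \approx 9.6625 \cdot 10^{-5}$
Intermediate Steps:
$R = 1764$ ($R = 7 \cdot 252 = 1764$)
$h = 18$
$y = \frac{788501579}{257006402}$ ($y = \left(-8550\right) \left(- \frac{1}{40627}\right) - - \frac{18077}{6326} = \frac{8550}{40627} + \frac{18077}{6326} = \frac{788501579}{257006402} \approx 3.068$)
$\frac{y}{W{\left(h \right)} R} = \frac{788501579}{257006402 \cdot 18 \cdot 1764} = \frac{788501579}{257006402 \cdot 31752} = \frac{788501579}{257006402} \cdot \frac{1}{31752} = \frac{788501579}{8160467276304}$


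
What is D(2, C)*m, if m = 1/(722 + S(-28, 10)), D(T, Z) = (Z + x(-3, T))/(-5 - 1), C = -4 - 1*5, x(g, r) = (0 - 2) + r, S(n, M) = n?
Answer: 3/1388 ≈ 0.0021614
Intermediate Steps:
x(g, r) = -2 + r
C = -9 (C = -4 - 5 = -9)
D(T, Z) = ⅓ - T/6 - Z/6 (D(T, Z) = (Z + (-2 + T))/(-5 - 1) = (-2 + T + Z)/(-6) = (-2 + T + Z)*(-⅙) = ⅓ - T/6 - Z/6)
m = 1/694 (m = 1/(722 - 28) = 1/694 ≈ 0.0014409)
D(2, C)*m = (⅓ - ⅙*2 - ⅙*(-9))*(1/694) = (⅓ - ⅓ + 3/2)*(1/694) = (3/2)*(1/694) = 3/1388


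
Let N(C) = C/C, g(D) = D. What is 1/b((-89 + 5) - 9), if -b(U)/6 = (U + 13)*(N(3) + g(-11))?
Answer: -1/4800 ≈ -0.00020833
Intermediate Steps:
N(C) = 1
b(U) = 780 + 60*U (b(U) = -6*(U + 13)*(1 - 11) = -6*(13 + U)*(-10) = -6*(-130 - 10*U) = 780 + 60*U)
1/b((-89 + 5) - 9) = 1/(780 + 60*((-89 + 5) - 9)) = 1/(780 + 60*(-84 - 9)) = 1/(780 + 60*(-93)) = 1/(780 - 5580) = 1/(-4800) = -1/4800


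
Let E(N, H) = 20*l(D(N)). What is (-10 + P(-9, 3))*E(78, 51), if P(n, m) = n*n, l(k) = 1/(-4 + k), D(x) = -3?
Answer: -1420/7 ≈ -202.86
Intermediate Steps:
P(n, m) = n**2
E(N, H) = -20/7 (E(N, H) = 20/(-4 - 3) = 20/(-7) = 20*(-1/7) = -20/7)
(-10 + P(-9, 3))*E(78, 51) = (-10 + (-9)**2)*(-20/7) = (-10 + 81)*(-20/7) = 71*(-20/7) = -1420/7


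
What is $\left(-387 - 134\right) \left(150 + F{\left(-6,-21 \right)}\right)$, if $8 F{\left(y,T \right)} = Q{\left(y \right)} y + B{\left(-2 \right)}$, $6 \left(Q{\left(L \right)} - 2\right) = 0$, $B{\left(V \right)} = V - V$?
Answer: $- \frac{154737}{2} \approx -77369.0$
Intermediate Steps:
$B{\left(V \right)} = 0$
$Q{\left(L \right)} = 2$ ($Q{\left(L \right)} = 2 + \frac{1}{6} \cdot 0 = 2 + 0 = 2$)
$F{\left(y,T \right)} = \frac{y}{4}$ ($F{\left(y,T \right)} = \frac{2 y + 0}{8} = \frac{2 y}{8} = \frac{y}{4}$)
$\left(-387 - 134\right) \left(150 + F{\left(-6,-21 \right)}\right) = \left(-387 - 134\right) \left(150 + \frac{1}{4} \left(-6\right)\right) = - 521 \left(150 - \frac{3}{2}\right) = \left(-521\right) \frac{297}{2} = - \frac{154737}{2}$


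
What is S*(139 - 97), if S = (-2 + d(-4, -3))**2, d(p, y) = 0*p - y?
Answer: 42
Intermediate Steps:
d(p, y) = -y (d(p, y) = 0 - y = -y)
S = 1 (S = (-2 - 1*(-3))**2 = (-2 + 3)**2 = 1**2 = 1)
S*(139 - 97) = 1*(139 - 97) = 1*42 = 42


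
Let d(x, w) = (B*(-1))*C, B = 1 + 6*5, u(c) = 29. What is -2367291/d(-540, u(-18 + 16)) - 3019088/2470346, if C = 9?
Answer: 974530921189/114871089 ≈ 8483.7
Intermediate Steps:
B = 31 (B = 1 + 30 = 31)
d(x, w) = -279 (d(x, w) = (31*(-1))*9 = -31*9 = -279)
-2367291/d(-540, u(-18 + 16)) - 3019088/2470346 = -2367291/(-279) - 3019088/2470346 = -2367291*(-1/279) - 3019088*1/2470346 = 789097/93 - 1509544/1235173 = 974530921189/114871089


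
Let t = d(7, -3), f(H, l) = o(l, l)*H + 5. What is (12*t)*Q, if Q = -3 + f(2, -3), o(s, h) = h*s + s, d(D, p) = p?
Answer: -504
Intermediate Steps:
o(s, h) = s + h*s
f(H, l) = 5 + H*l*(1 + l) (f(H, l) = (l*(1 + l))*H + 5 = H*l*(1 + l) + 5 = 5 + H*l*(1 + l))
t = -3
Q = 14 (Q = -3 + (5 + 2*(-3)*(1 - 3)) = -3 + (5 + 2*(-3)*(-2)) = -3 + (5 + 12) = -3 + 17 = 14)
(12*t)*Q = (12*(-3))*14 = -36*14 = -504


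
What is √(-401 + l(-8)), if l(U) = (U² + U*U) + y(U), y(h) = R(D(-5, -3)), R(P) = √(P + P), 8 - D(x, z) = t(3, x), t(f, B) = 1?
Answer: √(-273 + √14) ≈ 16.409*I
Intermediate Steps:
D(x, z) = 7 (D(x, z) = 8 - 1*1 = 8 - 1 = 7)
R(P) = √2*√P (R(P) = √(2*P) = √2*√P)
y(h) = √14 (y(h) = √2*√7 = √14)
l(U) = √14 + 2*U² (l(U) = (U² + U*U) + √14 = (U² + U²) + √14 = 2*U² + √14 = √14 + 2*U²)
√(-401 + l(-8)) = √(-401 + (√14 + 2*(-8)²)) = √(-401 + (√14 + 2*64)) = √(-401 + (√14 + 128)) = √(-401 + (128 + √14)) = √(-273 + √14)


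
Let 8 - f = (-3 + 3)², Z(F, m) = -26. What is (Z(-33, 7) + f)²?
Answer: 324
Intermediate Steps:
f = 8 (f = 8 - (-3 + 3)² = 8 - 1*0² = 8 - 1*0 = 8 + 0 = 8)
(Z(-33, 7) + f)² = (-26 + 8)² = (-18)² = 324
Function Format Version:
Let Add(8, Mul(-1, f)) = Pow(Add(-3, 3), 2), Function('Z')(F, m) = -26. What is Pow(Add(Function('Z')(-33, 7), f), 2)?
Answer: 324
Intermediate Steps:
f = 8 (f = Add(8, Mul(-1, Pow(Add(-3, 3), 2))) = Add(8, Mul(-1, Pow(0, 2))) = Add(8, Mul(-1, 0)) = Add(8, 0) = 8)
Pow(Add(Function('Z')(-33, 7), f), 2) = Pow(Add(-26, 8), 2) = Pow(-18, 2) = 324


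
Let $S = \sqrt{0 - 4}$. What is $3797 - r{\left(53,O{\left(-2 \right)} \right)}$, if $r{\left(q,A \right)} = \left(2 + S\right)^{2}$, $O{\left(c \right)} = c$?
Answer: $3797 - 8 i \approx 3797.0 - 8.0 i$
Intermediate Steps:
$S = 2 i$ ($S = \sqrt{-4} = 2 i \approx 2.0 i$)
$r{\left(q,A \right)} = \left(2 + 2 i\right)^{2}$
$3797 - r{\left(53,O{\left(-2 \right)} \right)} = 3797 - 8 i$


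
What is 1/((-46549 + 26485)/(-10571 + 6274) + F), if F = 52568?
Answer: 4297/225904760 ≈ 1.9021e-5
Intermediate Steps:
1/((-46549 + 26485)/(-10571 + 6274) + F) = 1/((-46549 + 26485)/(-10571 + 6274) + 52568) = 1/(-20064/(-4297) + 52568) = 1/(-20064*(-1/4297) + 52568) = 1/(20064/4297 + 52568) = 1/(225904760/4297) = 4297/225904760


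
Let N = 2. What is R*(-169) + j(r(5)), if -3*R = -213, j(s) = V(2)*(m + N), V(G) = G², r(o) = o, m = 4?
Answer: -11975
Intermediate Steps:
j(s) = 24 (j(s) = 2²*(4 + 2) = 4*6 = 24)
R = 71 (R = -⅓*(-213) = 71)
R*(-169) + j(r(5)) = 71*(-169) + 24 = -11999 + 24 = -11975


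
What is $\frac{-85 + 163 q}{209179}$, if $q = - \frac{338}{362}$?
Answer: $- \frac{42932}{37861399} \approx -0.0011339$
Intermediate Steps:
$q = - \frac{169}{181}$ ($q = \left(-338\right) \frac{1}{362} = - \frac{169}{181} \approx -0.9337$)
$\frac{-85 + 163 q}{209179} = \frac{-85 + 163 \left(- \frac{169}{181}\right)}{209179} = \left(-85 - \frac{27547}{181}\right) \frac{1}{209179} = \left(- \frac{42932}{181}\right) \frac{1}{209179} = - \frac{42932}{37861399}$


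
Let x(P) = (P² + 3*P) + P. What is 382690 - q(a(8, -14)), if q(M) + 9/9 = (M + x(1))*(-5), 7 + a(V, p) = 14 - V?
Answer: 382711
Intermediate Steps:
a(V, p) = 7 - V (a(V, p) = -7 + (14 - V) = 7 - V)
x(P) = P² + 4*P
q(M) = -26 - 5*M (q(M) = -1 + (M + 1*(4 + 1))*(-5) = -1 + (M + 1*5)*(-5) = -1 + (M + 5)*(-5) = -1 + (5 + M)*(-5) = -1 + (-25 - 5*M) = -26 - 5*M)
382690 - q(a(8, -14)) = 382690 - (-26 - 5*(7 - 1*8)) = 382690 - (-26 - 5*(7 - 8)) = 382690 - (-26 - 5*(-1)) = 382690 - (-26 + 5) = 382690 - 1*(-21) = 382690 + 21 = 382711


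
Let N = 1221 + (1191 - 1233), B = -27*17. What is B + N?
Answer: 720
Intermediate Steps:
B = -459
N = 1179 (N = 1221 - 42 = 1179)
B + N = -459 + 1179 = 720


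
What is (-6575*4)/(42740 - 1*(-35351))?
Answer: -26300/78091 ≈ -0.33679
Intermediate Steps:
(-6575*4)/(42740 - 1*(-35351)) = -26300/(42740 + 35351) = -26300/78091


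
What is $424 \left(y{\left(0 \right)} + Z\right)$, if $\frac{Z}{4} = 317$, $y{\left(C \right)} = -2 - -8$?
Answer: $540176$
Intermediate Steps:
$y{\left(C \right)} = 6$ ($y{\left(C \right)} = -2 + 8 = 6$)
$Z = 1268$ ($Z = 4 \cdot 317 = 1268$)
$424 \left(y{\left(0 \right)} + Z\right) = 424 \left(6 + 1268\right) = 424 \cdot 1274 = 540176$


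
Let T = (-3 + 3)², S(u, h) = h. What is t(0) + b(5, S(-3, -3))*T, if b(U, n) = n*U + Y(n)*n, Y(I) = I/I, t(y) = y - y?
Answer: 0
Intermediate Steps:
t(y) = 0
Y(I) = 1
T = 0 (T = 0² = 0)
b(U, n) = n + U*n (b(U, n) = n*U + 1*n = U*n + n = n + U*n)
t(0) + b(5, S(-3, -3))*T = 0 - 3*(1 + 5)*0 = 0 - 3*6*0 = 0 - 18*0 = 0 + 0 = 0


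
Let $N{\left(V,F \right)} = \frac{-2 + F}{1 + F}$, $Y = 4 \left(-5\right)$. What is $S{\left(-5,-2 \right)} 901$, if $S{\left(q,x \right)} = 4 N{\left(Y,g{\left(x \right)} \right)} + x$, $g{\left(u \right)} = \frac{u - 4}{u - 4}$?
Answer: $-3604$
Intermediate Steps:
$g{\left(u \right)} = 1$ ($g{\left(u \right)} = \frac{-4 + u}{-4 + u} = 1$)
$Y = -20$
$N{\left(V,F \right)} = \frac{-2 + F}{1 + F}$
$S{\left(q,x \right)} = -2 + x$ ($S{\left(q,x \right)} = 4 \frac{-2 + 1}{1 + 1} + x = 4 \cdot \frac{1}{2} \left(-1\right) + x = 4 \left(- \frac{1}{2}\right) + x = -2 + x$)
$S{\left(-5,-2 \right)} 901 = \left(-2 - 2\right) 901 = \left(-4\right) 901 = -3604$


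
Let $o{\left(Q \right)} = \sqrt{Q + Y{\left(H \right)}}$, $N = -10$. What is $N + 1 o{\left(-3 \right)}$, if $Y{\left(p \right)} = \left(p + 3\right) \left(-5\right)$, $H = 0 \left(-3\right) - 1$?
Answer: $-10 + i \sqrt{13} \approx -10.0 + 3.6056 i$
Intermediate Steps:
$H = -1$ ($H = 0 - 1 = -1$)
$Y{\left(p \right)} = -15 - 5 p$ ($Y{\left(p \right)} = \left(3 + p\right) \left(-5\right) = -15 - 5 p$)
$o{\left(Q \right)} = \sqrt{-10 + Q}$ ($o{\left(Q \right)} = \sqrt{Q - 10} = \sqrt{-10 + Q}$)
$N + 1 o{\left(-3 \right)} = -10 + 1 \sqrt{-10 - 3} = -10 + 1 \sqrt{-13} = -10 + 1 i \sqrt{13} = -10 + i \sqrt{13}$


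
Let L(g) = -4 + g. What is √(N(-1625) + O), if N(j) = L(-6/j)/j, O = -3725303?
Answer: I*√9837128227881/1625 ≈ 1930.1*I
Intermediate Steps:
N(j) = (-4 - 6/j)/j
√(N(-1625) + O) = √(2*(-3 - 2*(-1625))/(-1625)² - 3725303) = √(2*(1/2640625)*(-3 + 3250) - 3725303) = √(2*(1/2640625)*3247 - 3725303) = √(6494/2640625 - 3725303) = √(-9837128227881/2640625) = I*√9837128227881/1625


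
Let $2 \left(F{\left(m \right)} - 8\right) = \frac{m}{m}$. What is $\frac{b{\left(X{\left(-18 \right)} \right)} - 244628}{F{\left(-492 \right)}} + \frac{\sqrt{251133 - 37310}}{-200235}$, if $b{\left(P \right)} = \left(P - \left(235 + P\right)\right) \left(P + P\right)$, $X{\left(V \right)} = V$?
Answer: $- \frac{472336}{17} - \frac{\sqrt{213823}}{200235} \approx -27784.0$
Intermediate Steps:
$F{\left(m \right)} = \frac{17}{2}$ ($F{\left(m \right)} = 8 + \frac{m \frac{1}{m}}{2} = 8 + \frac{1}{2} \cdot 1 = 8 + \frac{1}{2} = \frac{17}{2}$)
$b{\left(P \right)} = - 470 P$ ($b{\left(P \right)} = - 235 \cdot 2 P = - 470 P$)
$\frac{b{\left(X{\left(-18 \right)} \right)} - 244628}{F{\left(-492 \right)}} + \frac{\sqrt{251133 - 37310}}{-200235} = \frac{\left(-470\right) \left(-18\right) - 244628}{\frac{17}{2}} + \frac{\sqrt{251133 - 37310}}{-200235} = \left(8460 - 244628\right) \frac{2}{17} + \sqrt{213823} \left(- \frac{1}{200235}\right) = \left(-236168\right) \frac{2}{17} - \frac{\sqrt{213823}}{200235} = - \frac{472336}{17} - \frac{\sqrt{213823}}{200235}$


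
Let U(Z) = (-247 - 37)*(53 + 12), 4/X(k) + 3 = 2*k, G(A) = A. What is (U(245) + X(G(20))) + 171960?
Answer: 5679504/37 ≈ 1.5350e+5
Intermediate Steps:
X(k) = 4/(-3 + 2*k)
U(Z) = -18460 (U(Z) = -284*65 = -18460)
(U(245) + X(G(20))) + 171960 = (-18460 + 4/(-3 + 2*20)) + 171960 = (-18460 + 4/(-3 + 40)) + 171960 = (-18460 + 4/37) + 171960 = -683016/37 + 171960 = 5679504/37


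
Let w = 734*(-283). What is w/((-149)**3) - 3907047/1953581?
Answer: -12518510464121/6462346315369 ≈ -1.9371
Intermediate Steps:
w = -207722
w/((-149)**3) - 3907047/1953581 = -207722/((-149)**3) - 3907047/1953581 = -207722/(-3307949) - 3907047*1/1953581 = -207722*(-1/3307949) - 3907047/1953581 = 207722/3307949 - 3907047/1953581 = -12518510464121/6462346315369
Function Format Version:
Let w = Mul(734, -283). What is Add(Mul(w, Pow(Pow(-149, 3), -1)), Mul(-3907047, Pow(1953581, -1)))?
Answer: Rational(-12518510464121, 6462346315369) ≈ -1.9371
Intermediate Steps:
w = -207722
Add(Mul(w, Pow(Pow(-149, 3), -1)), Mul(-3907047, Pow(1953581, -1))) = Add(Mul(-207722, Pow(Pow(-149, 3), -1)), Mul(-3907047, Pow(1953581, -1))) = Add(Mul(-207722, Pow(-3307949, -1)), Mul(-3907047, Rational(1, 1953581))) = Add(Mul(-207722, Rational(-1, 3307949)), Rational(-3907047, 1953581)) = Add(Rational(207722, 3307949), Rational(-3907047, 1953581)) = Rational(-12518510464121, 6462346315369)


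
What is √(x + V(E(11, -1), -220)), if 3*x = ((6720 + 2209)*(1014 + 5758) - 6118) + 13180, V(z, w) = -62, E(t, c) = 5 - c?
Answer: 4*√11338887/3 ≈ 4489.8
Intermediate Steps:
x = 60474250/3 (x = (((6720 + 2209)*(1014 + 5758) - 6118) + 13180)/3 = ((8929*6772 - 6118) + 13180)/3 = ((60467188 - 6118) + 13180)/3 = (60461070 + 13180)/3 = (⅓)*60474250 = 60474250/3 ≈ 2.0158e+7)
√(x + V(E(11, -1), -220)) = √(60474250/3 - 62) = √(60474064/3) = 4*√11338887/3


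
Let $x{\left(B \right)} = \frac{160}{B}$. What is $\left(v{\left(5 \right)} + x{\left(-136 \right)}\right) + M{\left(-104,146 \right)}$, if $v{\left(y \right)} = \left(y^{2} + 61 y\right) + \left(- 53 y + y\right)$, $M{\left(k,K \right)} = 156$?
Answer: $\frac{3822}{17} \approx 224.82$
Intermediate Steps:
$v{\left(y \right)} = y^{2} + 9 y$ ($v{\left(y \right)} = \left(y^{2} + 61 y\right) - 52 y = y^{2} + 9 y$)
$\left(v{\left(5 \right)} + x{\left(-136 \right)}\right) + M{\left(-104,146 \right)} = \left(5 \left(9 + 5\right) + \frac{160}{-136}\right) + 156 = \left(5 \cdot 14 + 160 \left(- \frac{1}{136}\right)\right) + 156 = \left(70 - \frac{20}{17}\right) + 156 = \frac{1170}{17} + 156 = \frac{3822}{17}$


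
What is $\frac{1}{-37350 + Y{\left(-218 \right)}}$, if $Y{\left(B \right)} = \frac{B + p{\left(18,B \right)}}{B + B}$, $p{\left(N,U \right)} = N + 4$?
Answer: $- \frac{109}{4071101} \approx -2.6774 \cdot 10^{-5}$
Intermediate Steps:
$p{\left(N,U \right)} = 4 + N$
$Y{\left(B \right)} = \frac{22 + B}{2 B}$ ($Y{\left(B \right)} = \frac{B + \left(4 + 18\right)}{B + B} = \frac{B + 22}{2 B} = \left(22 + B\right) \frac{1}{2 B} = \frac{22 + B}{2 B}$)
$\frac{1}{-37350 + Y{\left(-218 \right)}} = \frac{1}{-37350 + \frac{22 - 218}{2 \left(-218\right)}} = \frac{1}{-37350 + \frac{1}{2} \left(- \frac{1}{218}\right) \left(-196\right)} = \frac{1}{-37350 + \frac{49}{109}} = \frac{1}{- \frac{4071101}{109}} = - \frac{109}{4071101}$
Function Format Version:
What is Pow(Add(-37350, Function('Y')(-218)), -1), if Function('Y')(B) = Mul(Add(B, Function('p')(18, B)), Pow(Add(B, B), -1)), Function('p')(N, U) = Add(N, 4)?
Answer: Rational(-109, 4071101) ≈ -2.6774e-5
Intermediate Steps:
Function('p')(N, U) = Add(4, N)
Function('Y')(B) = Mul(Rational(1, 2), Pow(B, -1), Add(22, B)) (Function('Y')(B) = Mul(Add(B, Add(4, 18)), Pow(Add(B, B), -1)) = Mul(Add(B, 22), Pow(Mul(2, B), -1)) = Mul(Add(22, B), Mul(Rational(1, 2), Pow(B, -1))) = Mul(Rational(1, 2), Pow(B, -1), Add(22, B)))
Pow(Add(-37350, Function('Y')(-218)), -1) = Pow(Add(-37350, Mul(Rational(1, 2), Pow(-218, -1), Add(22, -218))), -1) = Pow(Add(-37350, Mul(Rational(1, 2), Rational(-1, 218), -196)), -1) = Pow(Add(-37350, Rational(49, 109)), -1) = Pow(Rational(-4071101, 109), -1) = Rational(-109, 4071101)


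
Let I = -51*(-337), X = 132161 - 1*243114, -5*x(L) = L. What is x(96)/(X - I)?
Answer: 24/160175 ≈ 0.00014984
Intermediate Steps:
x(L) = -L/5
X = -110953 (X = 132161 - 243114 = -110953)
I = 17187
x(96)/(X - I) = (-1/5*96)/(-110953 - 1*17187) = -96/(5*(-110953 - 17187)) = -96/5/(-128140) = -96/5*(-1/128140) = 24/160175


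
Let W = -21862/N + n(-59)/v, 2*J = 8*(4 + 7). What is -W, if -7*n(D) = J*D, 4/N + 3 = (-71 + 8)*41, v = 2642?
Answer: -130695092699/9247 ≈ -1.4134e+7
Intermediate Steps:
J = 44 (J = (8*(4 + 7))/2 = (8*11)/2 = (½)*88 = 44)
N = -2/1293 (N = 4/(-3 + (-71 + 8)*41) = 4/(-3 - 63*41) = 4/(-3 - 2583) = 4/(-2586) = 4*(-1/2586) = -2/1293 ≈ -0.0015468)
n(D) = -44*D/7
W = 130695092699/9247 (W = -21862/(-2/1293) - 44/7*(-59)/2642 = -21862*(-1293/2) + (2596/7)*(1/2642) = 14133783 + 1298/9247 = 130695092699/9247 ≈ 1.4134e+7)
-W = -1*130695092699/9247 = -130695092699/9247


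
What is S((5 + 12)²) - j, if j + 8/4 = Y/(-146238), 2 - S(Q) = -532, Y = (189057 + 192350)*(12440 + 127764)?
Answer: 26776585298/73119 ≈ 3.6621e+5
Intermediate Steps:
Y = 53474787028 (Y = 381407*140204 = 53474787028)
S(Q) = 534 (S(Q) = 2 - 1*(-532) = 2 + 532 = 534)
j = -26737539752/73119 (j = -2 + 53474787028/(-146238) = -2 + 53474787028*(-1/146238) = -2 - 26737393514/73119 = -26737539752/73119 ≈ -3.6567e+5)
S((5 + 12)²) - j = 534 - 1*(-26737539752/73119) = 534 + 26737539752/73119 = 26776585298/73119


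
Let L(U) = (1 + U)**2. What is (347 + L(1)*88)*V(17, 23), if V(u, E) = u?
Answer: 11883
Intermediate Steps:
(347 + L(1)*88)*V(17, 23) = (347 + (1 + 1)**2*88)*17 = (347 + 2**2*88)*17 = (347 + 4*88)*17 = (347 + 352)*17 = 699*17 = 11883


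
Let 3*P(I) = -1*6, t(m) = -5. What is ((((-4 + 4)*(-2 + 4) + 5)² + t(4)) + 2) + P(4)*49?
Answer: -76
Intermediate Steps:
P(I) = -2 (P(I) = (-1*6)/3 = (⅓)*(-6) = -2)
((((-4 + 4)*(-2 + 4) + 5)² + t(4)) + 2) + P(4)*49 = ((((-4 + 4)*(-2 + 4) + 5)² - 5) + 2) - 2*49 = (((0*2 + 5)² - 5) + 2) - 98 = (((0 + 5)² - 5) + 2) - 98 = ((5² - 5) + 2) - 98 = ((25 - 5) + 2) - 98 = (20 + 2) - 98 = 22 - 98 = -76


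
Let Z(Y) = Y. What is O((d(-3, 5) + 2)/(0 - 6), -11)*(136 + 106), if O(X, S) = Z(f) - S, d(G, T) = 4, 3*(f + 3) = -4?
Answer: 4840/3 ≈ 1613.3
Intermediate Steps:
f = -13/3 (f = -3 + (1/3)*(-4) = -3 - 4/3 = -13/3 ≈ -4.3333)
O(X, S) = -13/3 - S
O((d(-3, 5) + 2)/(0 - 6), -11)*(136 + 106) = (-13/3 - 1*(-11))*(136 + 106) = (-13/3 + 11)*242 = (20/3)*242 = 4840/3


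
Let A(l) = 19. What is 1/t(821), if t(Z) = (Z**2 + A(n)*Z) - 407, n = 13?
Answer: 1/689233 ≈ 1.4509e-6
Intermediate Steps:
t(Z) = -407 + Z**2 + 19*Z (t(Z) = (Z**2 + 19*Z) - 407 = -407 + Z**2 + 19*Z)
1/t(821) = 1/(-407 + 821**2 + 19*821) = 1/(-407 + 674041 + 15599) = 1/689233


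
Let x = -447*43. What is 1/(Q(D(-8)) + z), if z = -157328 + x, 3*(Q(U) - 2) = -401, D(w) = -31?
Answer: -3/530042 ≈ -5.6599e-6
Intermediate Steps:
x = -19221
Q(U) = -395/3 (Q(U) = 2 + (⅓)*(-401) = 2 - 401/3 = -395/3)
z = -176549 (z = -157328 - 19221 = -176549)
1/(Q(D(-8)) + z) = 1/(-395/3 - 176549) = 1/(-530042/3) = -3/530042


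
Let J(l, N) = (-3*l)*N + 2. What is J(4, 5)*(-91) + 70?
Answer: 5348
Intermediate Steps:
J(l, N) = 2 - 3*N*l (J(l, N) = -3*N*l + 2 = 2 - 3*N*l)
J(4, 5)*(-91) + 70 = (2 - 3*5*4)*(-91) + 70 = (2 - 60)*(-91) + 70 = -58*(-91) + 70 = 5278 + 70 = 5348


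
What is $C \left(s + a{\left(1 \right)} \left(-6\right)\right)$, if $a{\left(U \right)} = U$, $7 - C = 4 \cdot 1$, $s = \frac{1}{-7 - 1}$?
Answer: $- \frac{147}{8} \approx -18.375$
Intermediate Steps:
$s = - \frac{1}{8}$ ($s = \frac{1}{-8} = - \frac{1}{8} \approx -0.125$)
$C = 3$ ($C = 7 - 4 \cdot 1 = 7 - 4 = 3$)
$C \left(s + a{\left(1 \right)} \left(-6\right)\right) = 3 \left(- \frac{1}{8} + 1 \left(-6\right)\right) = 3 \left(- \frac{1}{8} - 6\right) = 3 \left(- \frac{49}{8}\right) = - \frac{147}{8}$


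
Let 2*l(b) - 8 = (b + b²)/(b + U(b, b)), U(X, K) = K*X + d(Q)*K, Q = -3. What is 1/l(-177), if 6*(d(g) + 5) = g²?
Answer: 359/1612 ≈ 0.22270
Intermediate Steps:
d(g) = -5 + g²/6
U(X, K) = -7*K/2 + K*X (U(X, K) = K*X + (-5 + (⅙)*(-3)²)*K = K*X + (-5 + (⅙)*9)*K = K*X + (-5 + 3/2)*K = K*X - 7*K/2 = -7*K/2 + K*X)
l(b) = 4 + (b + b²)/(2*(b + b*(-7 + 2*b)/2)) (l(b) = 4 + ((b + b²)/(b + b*(-7 + 2*b)/2))/2 = 4 + (b + b²)/(2*(b + b*(-7 + 2*b)/2)))
1/l(-177) = 1/((19 - 9*(-177))/(5 - 2*(-177))) = 1/((19 + 1593)/(5 + 354)) = 1/(1612/359) = 359/1612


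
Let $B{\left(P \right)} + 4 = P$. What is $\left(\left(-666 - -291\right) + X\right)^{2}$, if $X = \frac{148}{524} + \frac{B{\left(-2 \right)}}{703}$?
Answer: $\frac{1190915943122500}{8481120649} \approx 1.4042 \cdot 10^{5}$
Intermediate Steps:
$B{\left(P \right)} = -4 + P$
$X = \frac{25225}{92093}$ ($X = \frac{148}{524} + \frac{-4 - 2}{703} = 148 \cdot \frac{1}{524} - \frac{6}{703} = \frac{37}{131} - \frac{6}{703} = \frac{25225}{92093} \approx 0.27391$)
$\left(\left(-666 - -291\right) + X\right)^{2} = \left(\left(-666 - -291\right) + \frac{25225}{92093}\right)^{2} = \left(\left(-666 + 291\right) + \frac{25225}{92093}\right)^{2} = \left(-375 + \frac{25225}{92093}\right)^{2} = \left(- \frac{34509650}{92093}\right)^{2} = \frac{1190915943122500}{8481120649}$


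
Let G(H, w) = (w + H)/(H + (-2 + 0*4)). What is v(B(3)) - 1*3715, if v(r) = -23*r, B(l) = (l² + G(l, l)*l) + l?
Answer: -4405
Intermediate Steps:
G(H, w) = (H + w)/(-2 + H) (G(H, w) = (H + w)/(H + (-2 + 0)) = (H + w)/(H - 2) = (H + w)/(-2 + H))
B(l) = l + l² + 2*l²/(-2 + l) (B(l) = (l² + ((l + l)/(-2 + l))*l) + l = (l² + ((2*l)/(-2 + l))*l) + l = (l² + (2*l/(-2 + l))*l) + l = (l² + 2*l²/(-2 + l)) + l = l + l² + 2*l²/(-2 + l))
v(B(3)) - 1*3715 = -69*(-2 + 3 + 3²)/(-2 + 3) - 1*3715 = -69*(-2 + 3 + 9)/1 - 3715 = -69*10 - 3715 = -23*30 - 3715 = -690 - 3715 = -4405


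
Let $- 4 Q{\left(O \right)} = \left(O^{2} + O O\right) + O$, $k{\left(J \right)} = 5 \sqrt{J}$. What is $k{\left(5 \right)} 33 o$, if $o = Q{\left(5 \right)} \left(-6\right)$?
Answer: $\frac{27225 \sqrt{5}}{2} \approx 30438.0$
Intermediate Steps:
$Q{\left(O \right)} = - \frac{O^{2}}{2} - \frac{O}{4}$ ($Q{\left(O \right)} = - \frac{\left(O^{2} + O O\right) + O}{4} = - \frac{\left(O^{2} + O^{2}\right) + O}{4} = - \frac{2 O^{2} + O}{4} = - \frac{O + 2 O^{2}}{4} = - \frac{O^{2}}{2} - \frac{O}{4}$)
$o = \frac{165}{2}$ ($o = \left(- \frac{1}{4}\right) 5 \left(1 + 2 \cdot 5\right) \left(-6\right) = \left(- \frac{1}{4}\right) 5 \left(1 + 10\right) \left(-6\right) = \left(- \frac{1}{4}\right) 5 \cdot 11 \left(-6\right) = \left(- \frac{55}{4}\right) \left(-6\right) = \frac{165}{2} \approx 82.5$)
$k{\left(5 \right)} 33 o = 5 \sqrt{5} \cdot 33 \cdot \frac{165}{2} = 165 \sqrt{5} \cdot \frac{165}{2} = \frac{27225 \sqrt{5}}{2}$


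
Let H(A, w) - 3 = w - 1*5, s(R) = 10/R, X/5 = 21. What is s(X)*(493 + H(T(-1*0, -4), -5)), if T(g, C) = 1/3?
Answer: 324/7 ≈ 46.286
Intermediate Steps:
T(g, C) = ⅓
X = 105 (X = 5*21 = 105)
H(A, w) = -2 + w (H(A, w) = 3 + (w - 1*5) = 3 + (w - 5) = 3 + (-5 + w) = -2 + w)
s(X)*(493 + H(T(-1*0, -4), -5)) = (10/105)*(493 + (-2 - 5)) = (10*(1/105))*(493 - 7) = (2/21)*486 = 324/7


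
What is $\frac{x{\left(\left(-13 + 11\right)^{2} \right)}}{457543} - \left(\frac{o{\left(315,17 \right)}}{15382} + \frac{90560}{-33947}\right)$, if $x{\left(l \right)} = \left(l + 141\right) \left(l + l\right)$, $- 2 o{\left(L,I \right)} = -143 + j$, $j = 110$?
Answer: $\frac{1275408112063107}{477832976766844} \approx 2.6692$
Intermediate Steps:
$o{\left(L,I \right)} = \frac{33}{2}$ ($o{\left(L,I \right)} = - \frac{-143 + 110}{2} = \left(- \frac{1}{2}\right) \left(-33\right) = \frac{33}{2}$)
$x{\left(l \right)} = 2 l \left(141 + l\right)$ ($x{\left(l \right)} = \left(141 + l\right) 2 l = 2 l \left(141 + l\right)$)
$\frac{x{\left(\left(-13 + 11\right)^{2} \right)}}{457543} - \left(\frac{o{\left(315,17 \right)}}{15382} + \frac{90560}{-33947}\right) = \frac{2 \left(-13 + 11\right)^{2} \left(141 + \left(-13 + 11\right)^{2}\right)}{457543} - \left(\frac{33}{2 \cdot 15382} + \frac{90560}{-33947}\right) = 2 \left(-2\right)^{2} \left(141 + \left(-2\right)^{2}\right) \frac{1}{457543} - \left(\frac{33}{2} \cdot \frac{1}{15382} + 90560 \left(- \frac{1}{33947}\right)\right) = 2 \cdot 4 \left(141 + 4\right) \frac{1}{457543} - \left(\frac{33}{30764} - \frac{90560}{33947}\right) = 2 \cdot 4 \cdot 145 \cdot \frac{1}{457543} - - \frac{2784867589}{1044345508} = 1160 \cdot \frac{1}{457543} + \frac{2784867589}{1044345508} = \frac{1160}{457543} + \frac{2784867589}{1044345508} = \frac{1275408112063107}{477832976766844}$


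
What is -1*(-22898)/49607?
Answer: 22898/49607 ≈ 0.46159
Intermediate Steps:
-1*(-22898)/49607 = 22898*(1/49607) = 22898/49607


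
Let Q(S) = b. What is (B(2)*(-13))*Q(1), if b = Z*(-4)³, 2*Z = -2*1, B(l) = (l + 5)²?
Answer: -40768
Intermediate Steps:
B(l) = (5 + l)²
Z = -1 (Z = (-2*1)/2 = (½)*(-2) = -1)
b = 64 (b = -1*(-4)³ = -1*(-64) = 64)
Q(S) = 64
(B(2)*(-13))*Q(1) = ((5 + 2)²*(-13))*64 = (7²*(-13))*64 = (49*(-13))*64 = -637*64 = -40768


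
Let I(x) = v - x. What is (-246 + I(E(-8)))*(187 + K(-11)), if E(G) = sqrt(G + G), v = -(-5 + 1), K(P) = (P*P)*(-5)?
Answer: 101156 + 1672*I ≈ 1.0116e+5 + 1672.0*I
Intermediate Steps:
K(P) = -5*P**2 (K(P) = P**2*(-5) = -5*P**2)
v = 4 (v = -1*(-4) = 4)
E(G) = sqrt(2)*sqrt(G) (E(G) = sqrt(2*G) = sqrt(2)*sqrt(G))
I(x) = 4 - x
(-246 + I(E(-8)))*(187 + K(-11)) = (-246 + (4 - sqrt(2)*sqrt(-8)))*(187 - 5*(-11)**2) = (-246 + (4 - sqrt(2)*2*I*sqrt(2)))*(187 - 5*121) = (-246 + (4 - 4*I))*(187 - 605) = (-246 + (4 - 4*I))*(-418) = (-242 - 4*I)*(-418) = 101156 + 1672*I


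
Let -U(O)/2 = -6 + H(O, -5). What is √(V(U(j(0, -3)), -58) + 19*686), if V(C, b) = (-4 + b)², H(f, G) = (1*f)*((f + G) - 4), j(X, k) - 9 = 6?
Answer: √16878 ≈ 129.92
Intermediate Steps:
j(X, k) = 15 (j(X, k) = 9 + 6 = 15)
H(f, G) = f*(-4 + G + f) (H(f, G) = f*((G + f) - 4) = f*(-4 + G + f))
U(O) = 12 - 2*O*(-9 + O) (U(O) = -2*(-6 + O*(-4 - 5 + O)) = -2*(-6 + O*(-9 + O)) = 12 - 2*O*(-9 + O))
√(V(U(j(0, -3)), -58) + 19*686) = √((-4 - 58)² + 19*686) = √((-62)² + 13034) = √(3844 + 13034) = √16878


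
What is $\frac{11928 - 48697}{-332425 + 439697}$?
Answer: $- \frac{36769}{107272} \approx -0.34276$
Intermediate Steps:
$\frac{11928 - 48697}{-332425 + 439697} = - \frac{36769}{107272}$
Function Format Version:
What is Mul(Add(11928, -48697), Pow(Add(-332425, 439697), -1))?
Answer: Rational(-36769, 107272) ≈ -0.34276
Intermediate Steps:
Mul(Add(11928, -48697), Pow(Add(-332425, 439697), -1)) = Mul(-36769, Pow(107272, -1)) = Mul(-36769, Rational(1, 107272)) = Rational(-36769, 107272)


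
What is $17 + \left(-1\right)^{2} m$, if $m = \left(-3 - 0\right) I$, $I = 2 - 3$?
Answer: $20$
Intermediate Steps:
$I = -1$
$m = 3$ ($m = \left(-3 - 0\right) \left(-1\right) = \left(-3 + 0\right) \left(-1\right) = \left(-3\right) \left(-1\right) = 3$)
$17 + \left(-1\right)^{2} m = 17 + \left(-1\right)^{2} \cdot 3 = 17 + 1 \cdot 3 = 17 + 3 = 20$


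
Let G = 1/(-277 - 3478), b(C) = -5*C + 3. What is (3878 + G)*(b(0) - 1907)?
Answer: -27725836656/3755 ≈ -7.3837e+6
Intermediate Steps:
b(C) = 3 - 5*C
G = -1/3755 (G = 1/(-3755) = -1/3755 ≈ -0.00026631)
(3878 + G)*(b(0) - 1907) = (3878 - 1/3755)*((3 - 5*0) - 1907) = 14561889*((3 + 0) - 1907)/3755 = 14561889*(3 - 1907)/3755 = (14561889/3755)*(-1904) = -27725836656/3755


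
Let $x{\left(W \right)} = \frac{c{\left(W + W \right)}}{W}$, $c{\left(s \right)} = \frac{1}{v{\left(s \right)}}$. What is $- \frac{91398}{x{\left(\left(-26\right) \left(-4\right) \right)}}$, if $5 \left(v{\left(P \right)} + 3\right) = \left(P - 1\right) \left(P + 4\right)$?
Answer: $- \frac{416992041648}{5} \approx -8.3398 \cdot 10^{10}$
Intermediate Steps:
$v{\left(P \right)} = -3 + \frac{\left(-1 + P\right) \left(4 + P\right)}{5}$ ($v{\left(P \right)} = -3 + \frac{\left(P - 1\right) \left(P + 4\right)}{5} = -3 + \frac{\left(-1 + P\right) \left(4 + P\right)}{5}$)
$c{\left(s \right)} = \frac{1}{- \frac{19}{5} + \frac{s^{2}}{5} + \frac{3 s}{5}}$
$x{\left(W \right)} = \frac{5}{W \left(-19 + 4 W^{2} + 6 W\right)}$ ($x{\left(W \right)} = \frac{5 \frac{1}{-19 + \left(W + W\right)^{2} + 3 \left(W + W\right)}}{W} = \frac{5 \frac{1}{-19 + \left(2 W\right)^{2} + 3 \cdot 2 W}}{W} = \frac{5 \frac{1}{-19 + 4 W^{2} + 6 W}}{W} = \frac{5}{W \left(-19 + 4 W^{2} + 6 W\right)}$)
$- \frac{91398}{x{\left(\left(-26\right) \left(-4\right) \right)}} = - \frac{91398}{5 \frac{1}{\left(-26\right) \left(-4\right)} \frac{1}{-19 + 4 \left(\left(-26\right) \left(-4\right)\right)^{2} + 6 \left(\left(-26\right) \left(-4\right)\right)}} = - \frac{91398}{5 \cdot \frac{1}{104} \frac{1}{-19 + 4 \cdot 104^{2} + 6 \cdot 104}} = - \frac{91398}{5 \cdot \frac{1}{104} \frac{1}{-19 + 4 \cdot 10816 + 624}} = - \frac{91398}{5 \cdot \frac{1}{104} \frac{1}{-19 + 43264 + 624}} = - \frac{91398}{5 \cdot \frac{1}{104} \cdot \frac{1}{43869}} = - \frac{91398}{\frac{5}{4562376}} = \left(-91398\right) \frac{4562376}{5} = - \frac{416992041648}{5}$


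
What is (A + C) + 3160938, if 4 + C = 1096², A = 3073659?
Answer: 7435809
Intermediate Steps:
C = 1201212 (C = -4 + 1096² = -4 + 1201216 = 1201212)
(A + C) + 3160938 = (3073659 + 1201212) + 3160938 = 4274871 + 3160938 = 7435809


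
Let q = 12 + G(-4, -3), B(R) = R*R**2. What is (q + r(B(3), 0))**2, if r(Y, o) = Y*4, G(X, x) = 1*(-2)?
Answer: 13924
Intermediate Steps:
G(X, x) = -2
B(R) = R**3
r(Y, o) = 4*Y
q = 10 (q = 12 - 2 = 10)
(q + r(B(3), 0))**2 = (10 + 4*3**3)**2 = (10 + 4*27)**2 = (10 + 108)**2 = 118**2 = 13924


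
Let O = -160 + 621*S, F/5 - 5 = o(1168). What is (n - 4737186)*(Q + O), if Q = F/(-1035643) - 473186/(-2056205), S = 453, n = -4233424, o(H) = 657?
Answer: -1074166314952205014174646/425898862963 ≈ -2.5221e+12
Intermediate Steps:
F = 3310 (F = 25 + 5*657 = 25 + 3285 = 3310)
Q = 483245730048/2129494314815 (Q = 3310/(-1035643) - 473186/(-2056205) = 3310*(-1/1035643) - 473186*(-1/2056205) = -3310/1035643 + 473186/2056205 = 483245730048/2129494314815 ≈ 0.22693)
O = 281153 (O = -160 + 621*453 = -160 + 281313 = 281153)
(n - 4737186)*(Q + O) = (-4233424 - 4737186)*(483245730048/2129494314815 + 281153) = -8970610*598714198338911743/2129494314815 = -1074166314952205014174646/425898862963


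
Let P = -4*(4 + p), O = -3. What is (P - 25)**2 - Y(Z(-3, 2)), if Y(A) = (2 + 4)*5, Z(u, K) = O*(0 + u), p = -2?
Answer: 1059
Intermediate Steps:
P = -8 (P = -4*(4 - 2) = -4*2 = -8)
Z(u, K) = -3*u (Z(u, K) = -3*(0 + u) = -3*u)
Y(A) = 30 (Y(A) = 6*5 = 30)
(P - 25)**2 - Y(Z(-3, 2)) = (-8 - 25)**2 - 1*30 = (-33)**2 - 30 = 1089 - 30 = 1059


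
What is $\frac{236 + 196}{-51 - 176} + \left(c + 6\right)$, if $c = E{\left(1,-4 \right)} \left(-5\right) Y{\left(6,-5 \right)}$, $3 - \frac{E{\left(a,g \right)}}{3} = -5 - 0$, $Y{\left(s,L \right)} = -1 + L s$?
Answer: $\frac{845370}{227} \approx 3724.1$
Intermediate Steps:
$E{\left(a,g \right)} = 24$ ($E{\left(a,g \right)} = 9 - 3 \left(-5 - 0\right) = 9 - 3 \left(-5 + 0\right) = 9 - -15 = 9 + 15 = 24$)
$c = 3720$ ($c = 24 \left(-5\right) \left(-1 - 30\right) = - 120 \left(-1 - 30\right) = \left(-120\right) \left(-31\right) = 3720$)
$\frac{236 + 196}{-51 - 176} + \left(c + 6\right) = \frac{236 + 196}{-51 - 176} + \left(3720 + 6\right) = \frac{432}{-227} + 3726 = 432 \left(- \frac{1}{227}\right) + 3726 = - \frac{432}{227} + 3726 = \frac{845370}{227}$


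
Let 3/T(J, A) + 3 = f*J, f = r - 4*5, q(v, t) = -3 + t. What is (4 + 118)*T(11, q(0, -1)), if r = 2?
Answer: -122/67 ≈ -1.8209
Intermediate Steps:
f = -18 (f = 2 - 4*5 = 2 - 20 = -18)
T(J, A) = 3/(-3 - 18*J)
(4 + 118)*T(11, q(0, -1)) = (4 + 118)/(-1 - 6*11) = 122/(-1 - 66) = 122/(-67) = 122*(-1/67) = -122/67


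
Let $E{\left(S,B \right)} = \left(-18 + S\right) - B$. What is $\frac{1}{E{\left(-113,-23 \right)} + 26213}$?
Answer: $\frac{1}{26105} \approx 3.8307 \cdot 10^{-5}$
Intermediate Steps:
$E{\left(S,B \right)} = -18 + S - B$
$\frac{1}{E{\left(-113,-23 \right)} + 26213} = \frac{1}{\left(-18 - 113 - -23\right) + 26213} = \frac{1}{\left(-18 - 113 + 23\right) + 26213} = \frac{1}{-108 + 26213} = \frac{1}{26105}$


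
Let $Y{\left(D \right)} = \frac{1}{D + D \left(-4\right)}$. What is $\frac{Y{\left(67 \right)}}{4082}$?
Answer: $- \frac{1}{820482} \approx -1.2188 \cdot 10^{-6}$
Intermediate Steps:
$Y{\left(D \right)} = - \frac{1}{3 D}$ ($Y{\left(D \right)} = \frac{1}{D - 4 D} = \frac{1}{\left(-3\right) D} = - \frac{1}{3 D}$)
$\frac{Y{\left(67 \right)}}{4082} = \frac{\left(- \frac{1}{3}\right) \frac{1}{67}}{4082} = \left(- \frac{1}{3}\right) \frac{1}{67} \cdot \frac{1}{4082} = \left(- \frac{1}{201}\right) \frac{1}{4082} = - \frac{1}{820482}$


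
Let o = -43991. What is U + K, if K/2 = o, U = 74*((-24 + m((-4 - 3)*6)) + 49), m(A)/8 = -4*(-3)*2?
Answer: -71924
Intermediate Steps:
m(A) = 192 (m(A) = 8*(-4*(-3)*2) = 8*(12*2) = 8*24 = 192)
U = 16058 (U = 74*((-24 + 192) + 49) = 74*(168 + 49) = 74*217 = 16058)
K = -87982 (K = 2*(-43991) = -87982)
U + K = 16058 - 87982 = -71924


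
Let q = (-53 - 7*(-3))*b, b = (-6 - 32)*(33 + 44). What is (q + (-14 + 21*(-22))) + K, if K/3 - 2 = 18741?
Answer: 149385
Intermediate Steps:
K = 56229 (K = 6 + 3*18741 = 6 + 56223 = 56229)
b = -2926 (b = -38*77 = -2926)
q = 93632 (q = (-53 - 7*(-3))*(-2926) = (-53 + 21)*(-2926) = -32*(-2926) = 93632)
(q + (-14 + 21*(-22))) + K = (93632 + (-14 + 21*(-22))) + 56229 = (93632 + (-14 - 462)) + 56229 = (93632 - 476) + 56229 = 93156 + 56229 = 149385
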